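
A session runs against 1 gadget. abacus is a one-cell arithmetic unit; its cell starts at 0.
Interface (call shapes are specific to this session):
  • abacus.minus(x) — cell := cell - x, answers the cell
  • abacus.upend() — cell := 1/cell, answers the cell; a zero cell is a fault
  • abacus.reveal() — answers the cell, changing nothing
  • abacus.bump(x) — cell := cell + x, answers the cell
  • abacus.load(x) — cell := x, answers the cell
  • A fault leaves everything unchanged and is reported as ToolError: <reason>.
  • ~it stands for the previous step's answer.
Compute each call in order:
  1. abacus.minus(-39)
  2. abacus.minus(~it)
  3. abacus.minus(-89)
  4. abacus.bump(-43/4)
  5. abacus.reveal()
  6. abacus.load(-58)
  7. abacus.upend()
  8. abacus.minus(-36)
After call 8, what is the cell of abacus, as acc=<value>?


-- abacus.minus(x='-39') : 39
-- abacus.minus(x='~it') : 0
-- abacus.minus(x='-89') : 89
-- abacus.bump(x='-43/4') : 313/4
-- abacus.reveal() : 313/4
-- abacus.load(x='-58') : -58
-- abacus.upend() : -1/58
-- abacus.minus(x='-36') : 2087/58

Answer: acc=2087/58


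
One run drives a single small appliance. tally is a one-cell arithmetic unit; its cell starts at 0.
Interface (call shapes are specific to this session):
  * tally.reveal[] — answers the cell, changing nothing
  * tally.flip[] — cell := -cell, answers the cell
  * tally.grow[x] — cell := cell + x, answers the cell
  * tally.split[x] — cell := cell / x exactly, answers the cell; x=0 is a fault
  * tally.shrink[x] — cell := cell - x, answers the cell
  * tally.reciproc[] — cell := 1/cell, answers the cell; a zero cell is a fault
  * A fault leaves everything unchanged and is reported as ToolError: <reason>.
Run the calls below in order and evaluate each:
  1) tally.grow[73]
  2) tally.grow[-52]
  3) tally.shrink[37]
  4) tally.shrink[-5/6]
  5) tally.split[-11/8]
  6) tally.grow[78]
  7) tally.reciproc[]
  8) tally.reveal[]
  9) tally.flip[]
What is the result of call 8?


;; 1. tally.grow(x=73) == 73
;; 2. tally.grow(x=-52) == 21
;; 3. tally.shrink(x=37) == -16
;; 4. tally.shrink(x=-5/6) == -91/6
;; 5. tally.split(x=-11/8) == 364/33
;; 6. tally.grow(x=78) == 2938/33
;; 7. tally.reciproc() == 33/2938
;; 8. tally.reveal() == 33/2938
;; 9. tally.flip() == -33/2938

Answer: 33/2938


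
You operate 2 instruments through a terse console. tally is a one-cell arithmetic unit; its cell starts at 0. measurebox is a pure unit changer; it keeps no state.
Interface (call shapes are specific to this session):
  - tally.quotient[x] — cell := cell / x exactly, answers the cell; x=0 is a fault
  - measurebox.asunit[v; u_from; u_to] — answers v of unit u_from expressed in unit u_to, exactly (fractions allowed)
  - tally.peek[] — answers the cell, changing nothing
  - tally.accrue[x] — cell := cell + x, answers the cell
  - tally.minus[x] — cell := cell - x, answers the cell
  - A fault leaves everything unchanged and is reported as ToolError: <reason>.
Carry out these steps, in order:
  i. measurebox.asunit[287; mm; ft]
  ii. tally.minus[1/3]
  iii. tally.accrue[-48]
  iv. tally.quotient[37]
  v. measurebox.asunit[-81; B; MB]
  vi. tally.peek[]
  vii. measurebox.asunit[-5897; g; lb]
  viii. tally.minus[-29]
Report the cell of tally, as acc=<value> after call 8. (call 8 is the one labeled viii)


Answer: acc=3074/111

Derivation:
Now I run measurebox.asunit(v=287, u_from=mm, u_to=ft), and observe 1435/1524.
I call tally.minus(x=1/3), — result: -1/3.
I call tally.accrue(x=-48), which returns -145/3.
Next I call tally.quotient(x=37), and observe -145/111.
I try measurebox.asunit(v=-81, u_from=B, u_to=MB), yielding -81/1000000.
Then tally.peek, which returns -145/111.
I try measurebox.asunit(v=-5897, u_from=g, u_to=lb), which returns -589700000/45359237.
Then tally.minus(x=-29), which returns 3074/111.


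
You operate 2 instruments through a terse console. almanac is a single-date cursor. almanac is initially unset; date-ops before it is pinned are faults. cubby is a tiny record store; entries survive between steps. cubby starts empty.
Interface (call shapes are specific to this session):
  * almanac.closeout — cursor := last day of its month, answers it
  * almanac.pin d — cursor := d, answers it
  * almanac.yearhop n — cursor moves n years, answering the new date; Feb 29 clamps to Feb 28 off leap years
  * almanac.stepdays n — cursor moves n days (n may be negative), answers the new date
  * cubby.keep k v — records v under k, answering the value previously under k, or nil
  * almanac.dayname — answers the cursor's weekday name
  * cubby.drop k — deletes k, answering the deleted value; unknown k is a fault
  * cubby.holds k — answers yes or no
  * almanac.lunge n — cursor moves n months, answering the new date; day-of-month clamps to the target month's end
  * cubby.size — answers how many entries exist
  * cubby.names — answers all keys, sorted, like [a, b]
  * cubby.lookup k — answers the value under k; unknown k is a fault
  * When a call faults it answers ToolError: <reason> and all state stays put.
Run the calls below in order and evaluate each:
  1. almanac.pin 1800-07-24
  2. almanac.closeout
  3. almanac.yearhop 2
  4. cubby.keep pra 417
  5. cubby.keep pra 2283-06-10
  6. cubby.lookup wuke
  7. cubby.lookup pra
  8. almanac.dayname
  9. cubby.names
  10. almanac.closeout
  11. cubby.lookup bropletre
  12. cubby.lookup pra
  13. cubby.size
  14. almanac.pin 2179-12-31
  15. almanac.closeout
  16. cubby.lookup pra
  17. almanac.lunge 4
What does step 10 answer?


Answer: 1802-07-31

Derivation:
>>> almanac.pin d: 1800-07-24
:: 1800-07-24
>>> almanac.closeout
:: 1800-07-31
>>> almanac.yearhop n: 2
:: 1802-07-31
>>> cubby.keep k: pra v: 417
:: nil
>>> cubby.keep k: pra v: 2283-06-10
:: 417
>>> cubby.lookup k: wuke
:: ToolError: no such key wuke
>>> cubby.lookup k: pra
:: 2283-06-10
>>> almanac.dayname
:: Saturday
>>> cubby.names
:: [pra]
>>> almanac.closeout
:: 1802-07-31
>>> cubby.lookup k: bropletre
:: ToolError: no such key bropletre
>>> cubby.lookup k: pra
:: 2283-06-10
>>> cubby.size
:: 1
>>> almanac.pin d: 2179-12-31
:: 2179-12-31
>>> almanac.closeout
:: 2179-12-31
>>> cubby.lookup k: pra
:: 2283-06-10
>>> almanac.lunge n: 4
:: 2180-04-30


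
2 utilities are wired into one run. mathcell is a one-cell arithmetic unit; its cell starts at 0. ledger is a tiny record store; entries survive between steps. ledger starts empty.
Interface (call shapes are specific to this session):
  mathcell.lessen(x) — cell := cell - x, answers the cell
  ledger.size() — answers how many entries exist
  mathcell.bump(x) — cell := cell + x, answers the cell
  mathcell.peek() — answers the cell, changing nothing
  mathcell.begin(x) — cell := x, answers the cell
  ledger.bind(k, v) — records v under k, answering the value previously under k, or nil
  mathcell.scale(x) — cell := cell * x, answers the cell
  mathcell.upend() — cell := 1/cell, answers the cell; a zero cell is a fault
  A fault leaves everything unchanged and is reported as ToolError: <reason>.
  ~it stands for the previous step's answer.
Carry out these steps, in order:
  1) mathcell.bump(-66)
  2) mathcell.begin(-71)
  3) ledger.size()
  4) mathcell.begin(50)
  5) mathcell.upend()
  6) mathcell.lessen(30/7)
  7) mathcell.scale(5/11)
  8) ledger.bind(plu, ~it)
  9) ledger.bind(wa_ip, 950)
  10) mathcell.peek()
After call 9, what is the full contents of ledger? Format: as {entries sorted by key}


Do: bump[x='-66']
See: -66
Do: begin[x='-71']
See: -71
Do: size[]
See: 0
Do: begin[x='50']
See: 50
Do: upend[]
See: 1/50
Do: lessen[x='30/7']
See: -1493/350
Do: scale[x='5/11']
See: -1493/770
Do: bind[k='plu'; v='~it']
See: nil
Do: bind[k='wa_ip'; v='950']
See: nil
Do: peek[]
See: -1493/770

Answer: {plu=-1493/770, wa_ip=950}


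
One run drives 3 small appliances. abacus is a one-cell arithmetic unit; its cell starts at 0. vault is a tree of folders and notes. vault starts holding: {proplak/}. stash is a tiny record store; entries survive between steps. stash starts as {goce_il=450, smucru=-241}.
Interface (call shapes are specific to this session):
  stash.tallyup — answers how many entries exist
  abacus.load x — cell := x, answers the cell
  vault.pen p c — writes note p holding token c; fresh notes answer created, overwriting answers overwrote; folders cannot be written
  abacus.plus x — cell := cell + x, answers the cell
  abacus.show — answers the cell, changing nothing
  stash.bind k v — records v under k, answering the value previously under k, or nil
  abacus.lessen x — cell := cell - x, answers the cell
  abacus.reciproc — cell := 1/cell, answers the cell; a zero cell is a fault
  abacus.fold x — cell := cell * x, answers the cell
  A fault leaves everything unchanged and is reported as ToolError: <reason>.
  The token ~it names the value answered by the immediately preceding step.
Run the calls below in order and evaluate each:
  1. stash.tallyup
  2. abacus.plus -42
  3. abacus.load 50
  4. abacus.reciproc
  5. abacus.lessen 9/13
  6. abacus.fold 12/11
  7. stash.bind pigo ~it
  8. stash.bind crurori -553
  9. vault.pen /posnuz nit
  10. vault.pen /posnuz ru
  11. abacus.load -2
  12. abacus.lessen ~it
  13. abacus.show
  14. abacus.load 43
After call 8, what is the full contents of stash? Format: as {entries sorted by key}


> stash.tallyup
[out] 2
> abacus.plus x→-42
[out] -42
> abacus.load x→50
[out] 50
> abacus.reciproc
[out] 1/50
> abacus.lessen x→9/13
[out] -437/650
> abacus.fold x→12/11
[out] -2622/3575
> stash.bind k→pigo v→~it
[out] nil
> stash.bind k→crurori v→-553
[out] nil
> vault.pen p→/posnuz c→nit
[out] created
> vault.pen p→/posnuz c→ru
[out] overwrote
> abacus.load x→-2
[out] -2
> abacus.lessen x→~it
[out] 0
> abacus.show
[out] 0
> abacus.load x→43
[out] 43

Answer: {crurori=-553, goce_il=450, pigo=-2622/3575, smucru=-241}


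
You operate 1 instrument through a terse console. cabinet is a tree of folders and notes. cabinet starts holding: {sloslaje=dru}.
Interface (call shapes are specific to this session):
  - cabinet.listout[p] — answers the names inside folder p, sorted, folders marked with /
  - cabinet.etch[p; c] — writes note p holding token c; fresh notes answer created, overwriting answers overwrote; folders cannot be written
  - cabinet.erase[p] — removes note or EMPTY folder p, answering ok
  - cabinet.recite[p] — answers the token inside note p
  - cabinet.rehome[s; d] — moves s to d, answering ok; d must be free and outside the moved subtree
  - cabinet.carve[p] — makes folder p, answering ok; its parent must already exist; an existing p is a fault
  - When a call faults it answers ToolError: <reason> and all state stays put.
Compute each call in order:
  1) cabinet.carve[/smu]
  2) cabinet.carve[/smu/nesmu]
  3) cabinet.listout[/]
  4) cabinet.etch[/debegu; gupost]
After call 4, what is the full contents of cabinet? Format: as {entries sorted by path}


·→ carve(p→/smu)
·← ok
·→ carve(p→/smu/nesmu)
·← ok
·→ listout(p→/)
·← [sloslaje, smu/]
·→ etch(p→/debegu, c→gupost)
·← created

Answer: {debegu=gupost, sloslaje=dru, smu/, smu/nesmu/}


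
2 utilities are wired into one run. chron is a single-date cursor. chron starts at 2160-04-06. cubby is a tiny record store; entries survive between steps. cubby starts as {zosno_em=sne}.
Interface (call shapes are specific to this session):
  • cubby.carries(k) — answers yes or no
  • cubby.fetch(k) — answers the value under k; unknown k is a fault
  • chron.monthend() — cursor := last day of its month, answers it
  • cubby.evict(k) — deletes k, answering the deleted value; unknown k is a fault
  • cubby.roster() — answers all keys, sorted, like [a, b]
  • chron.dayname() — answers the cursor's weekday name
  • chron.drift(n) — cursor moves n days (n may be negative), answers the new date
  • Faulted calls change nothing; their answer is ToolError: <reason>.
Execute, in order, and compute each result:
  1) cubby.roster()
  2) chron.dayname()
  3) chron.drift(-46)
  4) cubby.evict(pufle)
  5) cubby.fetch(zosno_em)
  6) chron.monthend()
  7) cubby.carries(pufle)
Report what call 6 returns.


Answer: 2160-02-29

Derivation:
→ roster()
← [zosno_em]
→ dayname()
← Sunday
→ drift(n: -46)
← 2160-02-20
→ evict(k: pufle)
← ToolError: no such key pufle
→ fetch(k: zosno_em)
← sne
→ monthend()
← 2160-02-29
→ carries(k: pufle)
← no


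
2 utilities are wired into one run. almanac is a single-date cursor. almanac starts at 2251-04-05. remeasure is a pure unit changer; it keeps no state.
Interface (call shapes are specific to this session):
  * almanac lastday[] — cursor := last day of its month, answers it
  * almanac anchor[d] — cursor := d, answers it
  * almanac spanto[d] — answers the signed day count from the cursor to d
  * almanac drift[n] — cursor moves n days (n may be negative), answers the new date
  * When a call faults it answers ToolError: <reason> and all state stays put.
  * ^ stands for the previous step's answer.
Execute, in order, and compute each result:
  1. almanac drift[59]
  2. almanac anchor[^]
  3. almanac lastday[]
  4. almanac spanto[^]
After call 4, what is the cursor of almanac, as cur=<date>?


Calling almanac drift passing n→59, — result: 2251-06-03.
Using almanac anchor passing d→^, and get 2251-06-03.
I try almanac lastday(), — result: 2251-06-30.
Then almanac spanto passing d→^: 0.

Answer: cur=2251-06-30


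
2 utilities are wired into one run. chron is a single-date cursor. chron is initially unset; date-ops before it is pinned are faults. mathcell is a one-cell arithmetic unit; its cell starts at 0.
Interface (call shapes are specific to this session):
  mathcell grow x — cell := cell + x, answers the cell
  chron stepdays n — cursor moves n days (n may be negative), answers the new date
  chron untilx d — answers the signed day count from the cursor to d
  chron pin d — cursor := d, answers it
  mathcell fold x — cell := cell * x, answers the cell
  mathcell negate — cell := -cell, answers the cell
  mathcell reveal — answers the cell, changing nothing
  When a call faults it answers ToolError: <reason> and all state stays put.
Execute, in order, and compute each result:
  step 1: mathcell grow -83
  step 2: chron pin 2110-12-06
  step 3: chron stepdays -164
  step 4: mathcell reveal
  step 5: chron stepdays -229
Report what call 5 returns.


$ mathcell grow -83
= -83
$ chron pin 2110-12-06
= 2110-12-06
$ chron stepdays -164
= 2110-06-25
$ mathcell reveal
= -83
$ chron stepdays -229
= 2109-11-08

Answer: 2109-11-08


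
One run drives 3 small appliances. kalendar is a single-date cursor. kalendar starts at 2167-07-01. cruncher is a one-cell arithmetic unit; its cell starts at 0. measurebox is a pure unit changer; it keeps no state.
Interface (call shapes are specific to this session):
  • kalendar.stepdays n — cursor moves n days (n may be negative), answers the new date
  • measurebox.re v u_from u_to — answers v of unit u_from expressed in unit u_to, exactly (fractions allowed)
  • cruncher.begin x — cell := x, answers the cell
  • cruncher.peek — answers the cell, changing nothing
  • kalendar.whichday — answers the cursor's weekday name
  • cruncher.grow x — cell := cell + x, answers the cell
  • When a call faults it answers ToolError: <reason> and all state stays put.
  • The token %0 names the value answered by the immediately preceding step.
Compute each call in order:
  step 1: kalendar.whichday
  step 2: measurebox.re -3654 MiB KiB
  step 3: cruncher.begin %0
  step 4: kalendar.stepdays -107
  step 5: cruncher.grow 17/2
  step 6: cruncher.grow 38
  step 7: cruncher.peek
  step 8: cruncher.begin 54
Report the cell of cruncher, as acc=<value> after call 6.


Then kalendar.whichday, → Wednesday.
Next I call measurebox.re using v=-3654, u_from=MiB, u_to=KiB, giving -3741696.
Next I call cruncher.begin using x=%0: -3741696.
Then kalendar.stepdays using n=-107, giving 2167-03-16.
Next I call cruncher.grow using x=17/2, which returns -7483375/2.
I call cruncher.grow using x=38, and see -7483299/2.
Using cruncher.peek, — result: -7483299/2.
I call cruncher.begin using x=54, — result: 54.

Answer: acc=-7483299/2


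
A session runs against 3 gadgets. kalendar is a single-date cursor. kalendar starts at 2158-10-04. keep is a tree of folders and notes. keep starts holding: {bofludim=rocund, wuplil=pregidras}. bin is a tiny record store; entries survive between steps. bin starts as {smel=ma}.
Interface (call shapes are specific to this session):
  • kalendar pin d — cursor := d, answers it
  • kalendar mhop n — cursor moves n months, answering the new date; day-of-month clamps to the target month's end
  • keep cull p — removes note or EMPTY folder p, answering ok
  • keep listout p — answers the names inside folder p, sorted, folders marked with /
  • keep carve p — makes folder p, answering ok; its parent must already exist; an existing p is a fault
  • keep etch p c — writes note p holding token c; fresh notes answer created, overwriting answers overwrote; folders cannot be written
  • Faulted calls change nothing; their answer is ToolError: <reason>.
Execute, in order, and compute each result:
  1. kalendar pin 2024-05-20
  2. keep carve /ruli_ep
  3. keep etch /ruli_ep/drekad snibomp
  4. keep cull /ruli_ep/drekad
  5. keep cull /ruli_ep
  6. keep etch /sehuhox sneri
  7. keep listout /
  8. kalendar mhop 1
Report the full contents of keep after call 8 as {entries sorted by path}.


~$ kalendar pin d='2024-05-20'
  2024-05-20
~$ keep carve p='/ruli_ep'
  ok
~$ keep etch p='/ruli_ep/drekad' c='snibomp'
  created
~$ keep cull p='/ruli_ep/drekad'
  ok
~$ keep cull p='/ruli_ep'
  ok
~$ keep etch p='/sehuhox' c='sneri'
  created
~$ keep listout p='/'
  [bofludim, sehuhox, wuplil]
~$ kalendar mhop n='1'
  2024-06-20

Answer: {bofludim=rocund, sehuhox=sneri, wuplil=pregidras}


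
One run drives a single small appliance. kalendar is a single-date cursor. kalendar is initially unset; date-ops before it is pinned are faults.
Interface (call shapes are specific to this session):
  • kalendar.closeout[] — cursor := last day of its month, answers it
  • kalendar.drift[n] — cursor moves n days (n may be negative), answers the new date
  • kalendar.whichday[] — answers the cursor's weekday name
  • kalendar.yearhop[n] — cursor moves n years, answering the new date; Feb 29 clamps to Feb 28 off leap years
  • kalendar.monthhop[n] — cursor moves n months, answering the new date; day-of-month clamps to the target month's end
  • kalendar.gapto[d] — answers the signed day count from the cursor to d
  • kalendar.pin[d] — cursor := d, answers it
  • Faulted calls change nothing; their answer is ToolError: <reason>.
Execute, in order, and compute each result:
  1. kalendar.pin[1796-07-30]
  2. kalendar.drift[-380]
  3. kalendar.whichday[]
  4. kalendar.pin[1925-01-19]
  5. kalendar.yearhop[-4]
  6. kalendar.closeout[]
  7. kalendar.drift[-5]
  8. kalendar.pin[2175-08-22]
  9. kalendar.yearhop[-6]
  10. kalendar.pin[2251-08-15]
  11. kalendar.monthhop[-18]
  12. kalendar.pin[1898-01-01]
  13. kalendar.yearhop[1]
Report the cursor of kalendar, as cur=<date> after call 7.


I invoke kalendar.pin on d: 1796-07-30, and observe 1796-07-30.
I invoke kalendar.drift on n: -380, yielding 1795-07-16.
Now I run kalendar.whichday(): Thursday.
I use kalendar.pin on d: 1925-01-19, yielding 1925-01-19.
Then kalendar.yearhop on n: -4, and observe 1921-01-19.
I try kalendar.closeout(), which returns 1921-01-31.
I invoke kalendar.drift on n: -5: 1921-01-26.
Then kalendar.pin on d: 2175-08-22, → 2175-08-22.
Invoking kalendar.yearhop on n: -6, and observe 2169-08-22.
I invoke kalendar.pin on d: 2251-08-15, and observe 2251-08-15.
Then kalendar.monthhop on n: -18, and observe 2250-02-15.
I call kalendar.pin on d: 1898-01-01, and get 1898-01-01.
Invoking kalendar.yearhop on n: 1, — result: 1899-01-01.

Answer: cur=1921-01-26


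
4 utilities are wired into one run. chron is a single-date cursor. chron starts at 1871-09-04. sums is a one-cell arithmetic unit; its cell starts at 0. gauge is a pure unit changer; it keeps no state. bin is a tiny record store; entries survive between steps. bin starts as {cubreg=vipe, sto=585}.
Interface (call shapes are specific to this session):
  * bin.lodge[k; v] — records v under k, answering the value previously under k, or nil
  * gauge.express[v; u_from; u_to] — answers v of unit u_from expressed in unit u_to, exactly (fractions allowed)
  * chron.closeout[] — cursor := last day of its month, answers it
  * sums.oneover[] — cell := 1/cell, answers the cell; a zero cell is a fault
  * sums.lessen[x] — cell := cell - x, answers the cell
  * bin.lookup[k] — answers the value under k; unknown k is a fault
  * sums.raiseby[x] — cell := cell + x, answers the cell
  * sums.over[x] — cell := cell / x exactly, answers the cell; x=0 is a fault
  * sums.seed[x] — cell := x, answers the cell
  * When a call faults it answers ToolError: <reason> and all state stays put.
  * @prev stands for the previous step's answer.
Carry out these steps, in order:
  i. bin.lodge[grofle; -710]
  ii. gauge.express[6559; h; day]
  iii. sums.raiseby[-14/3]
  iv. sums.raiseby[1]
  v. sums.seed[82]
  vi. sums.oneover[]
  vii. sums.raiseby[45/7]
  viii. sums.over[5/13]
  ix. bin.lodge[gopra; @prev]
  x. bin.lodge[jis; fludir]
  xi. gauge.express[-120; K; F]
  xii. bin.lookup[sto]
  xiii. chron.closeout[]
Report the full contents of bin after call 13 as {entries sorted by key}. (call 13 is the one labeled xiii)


Answer: {cubreg=vipe, gopra=48061/2870, grofle=-710, jis=fludir, sto=585}

Derivation:
I try bin.lodge passing grofle, -710, which returns nil.
Now I run gauge.express passing 6559, h, day, and get 6559/24.
Next I call sums.raiseby passing -14/3, and observe -14/3.
I invoke sums.raiseby passing 1, and observe -11/3.
Invoking sums.seed passing 82, and get 82.
Calling sums.oneover(), — result: 1/82.
Now I run sums.raiseby passing 45/7, which returns 3697/574.
I try sums.over passing 5/13, giving 48061/2870.
Then bin.lodge passing gopra, @prev, and see nil.
I use bin.lodge passing jis, fludir, and see nil.
Then gauge.express passing -120, K, F, yielding -67567/100.
Using bin.lookup passing sto, and get 585.
Now I run chron.closeout: 1871-09-30.


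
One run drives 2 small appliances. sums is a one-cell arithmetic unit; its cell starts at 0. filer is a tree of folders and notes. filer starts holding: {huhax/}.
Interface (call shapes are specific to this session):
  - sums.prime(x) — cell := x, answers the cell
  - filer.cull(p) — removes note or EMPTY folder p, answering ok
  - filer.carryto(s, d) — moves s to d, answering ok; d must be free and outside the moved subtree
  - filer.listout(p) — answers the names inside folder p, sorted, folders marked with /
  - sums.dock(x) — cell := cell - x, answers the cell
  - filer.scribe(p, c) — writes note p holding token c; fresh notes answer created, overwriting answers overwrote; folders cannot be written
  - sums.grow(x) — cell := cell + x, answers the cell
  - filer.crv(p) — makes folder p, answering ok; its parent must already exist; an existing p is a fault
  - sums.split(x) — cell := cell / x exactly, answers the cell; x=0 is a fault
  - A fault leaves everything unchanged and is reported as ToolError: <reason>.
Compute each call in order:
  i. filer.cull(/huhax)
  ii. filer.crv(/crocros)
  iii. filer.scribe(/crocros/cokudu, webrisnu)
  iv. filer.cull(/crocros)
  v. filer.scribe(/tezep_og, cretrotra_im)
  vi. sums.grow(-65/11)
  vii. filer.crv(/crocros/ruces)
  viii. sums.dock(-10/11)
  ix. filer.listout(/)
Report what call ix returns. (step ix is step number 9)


;; filer.cull(p=/huhax) => ok
;; filer.crv(p=/crocros) => ok
;; filer.scribe(p=/crocros/cokudu, c=webrisnu) => created
;; filer.cull(p=/crocros) => ToolError: not empty
;; filer.scribe(p=/tezep_og, c=cretrotra_im) => created
;; sums.grow(x=-65/11) => -65/11
;; filer.crv(p=/crocros/ruces) => ok
;; sums.dock(x=-10/11) => -5
;; filer.listout(p=/) => [crocros/, tezep_og]

Answer: [crocros/, tezep_og]


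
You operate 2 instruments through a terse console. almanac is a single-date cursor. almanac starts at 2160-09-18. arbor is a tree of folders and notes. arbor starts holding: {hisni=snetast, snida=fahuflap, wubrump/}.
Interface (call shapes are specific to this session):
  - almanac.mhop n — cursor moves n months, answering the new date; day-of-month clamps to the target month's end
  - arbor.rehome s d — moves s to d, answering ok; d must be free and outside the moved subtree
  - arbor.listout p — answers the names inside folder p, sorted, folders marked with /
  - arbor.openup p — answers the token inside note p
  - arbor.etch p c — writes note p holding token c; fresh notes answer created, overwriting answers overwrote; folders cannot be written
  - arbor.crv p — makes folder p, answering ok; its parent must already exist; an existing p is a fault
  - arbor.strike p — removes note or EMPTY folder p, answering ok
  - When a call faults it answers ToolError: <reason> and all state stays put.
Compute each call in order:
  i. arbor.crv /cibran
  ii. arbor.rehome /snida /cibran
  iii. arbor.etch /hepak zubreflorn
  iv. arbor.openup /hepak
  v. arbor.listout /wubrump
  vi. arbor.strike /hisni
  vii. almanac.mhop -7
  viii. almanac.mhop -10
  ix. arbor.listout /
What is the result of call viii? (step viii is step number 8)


Answer: 2159-04-18

Derivation:
% arbor.crv p: /cibran
  ok
% arbor.rehome s: /snida d: /cibran
  ToolError: exists
% arbor.etch p: /hepak c: zubreflorn
  created
% arbor.openup p: /hepak
  zubreflorn
% arbor.listout p: /wubrump
  []
% arbor.strike p: /hisni
  ok
% almanac.mhop n: -7
  2160-02-18
% almanac.mhop n: -10
  2159-04-18
% arbor.listout p: /
  [cibran/, hepak, snida, wubrump/]


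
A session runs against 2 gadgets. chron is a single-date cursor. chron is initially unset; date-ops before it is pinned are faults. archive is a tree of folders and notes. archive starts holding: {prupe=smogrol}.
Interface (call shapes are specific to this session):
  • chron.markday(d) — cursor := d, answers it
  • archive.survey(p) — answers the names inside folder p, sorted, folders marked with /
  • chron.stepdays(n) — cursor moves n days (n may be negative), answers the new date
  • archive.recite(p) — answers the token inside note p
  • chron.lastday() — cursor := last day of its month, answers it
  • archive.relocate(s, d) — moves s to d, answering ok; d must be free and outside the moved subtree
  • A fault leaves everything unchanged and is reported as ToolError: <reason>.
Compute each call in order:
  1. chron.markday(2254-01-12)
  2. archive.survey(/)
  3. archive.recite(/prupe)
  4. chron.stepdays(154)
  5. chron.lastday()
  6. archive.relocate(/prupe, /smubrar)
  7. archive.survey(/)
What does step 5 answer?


Answer: 2254-06-30

Derivation:
CALL chron.markday[d: 2254-01-12]
RET  2254-01-12
CALL archive.survey[p: /]
RET  [prupe]
CALL archive.recite[p: /prupe]
RET  smogrol
CALL chron.stepdays[n: 154]
RET  2254-06-15
CALL chron.lastday[]
RET  2254-06-30
CALL archive.relocate[s: /prupe; d: /smubrar]
RET  ok
CALL archive.survey[p: /]
RET  [smubrar]


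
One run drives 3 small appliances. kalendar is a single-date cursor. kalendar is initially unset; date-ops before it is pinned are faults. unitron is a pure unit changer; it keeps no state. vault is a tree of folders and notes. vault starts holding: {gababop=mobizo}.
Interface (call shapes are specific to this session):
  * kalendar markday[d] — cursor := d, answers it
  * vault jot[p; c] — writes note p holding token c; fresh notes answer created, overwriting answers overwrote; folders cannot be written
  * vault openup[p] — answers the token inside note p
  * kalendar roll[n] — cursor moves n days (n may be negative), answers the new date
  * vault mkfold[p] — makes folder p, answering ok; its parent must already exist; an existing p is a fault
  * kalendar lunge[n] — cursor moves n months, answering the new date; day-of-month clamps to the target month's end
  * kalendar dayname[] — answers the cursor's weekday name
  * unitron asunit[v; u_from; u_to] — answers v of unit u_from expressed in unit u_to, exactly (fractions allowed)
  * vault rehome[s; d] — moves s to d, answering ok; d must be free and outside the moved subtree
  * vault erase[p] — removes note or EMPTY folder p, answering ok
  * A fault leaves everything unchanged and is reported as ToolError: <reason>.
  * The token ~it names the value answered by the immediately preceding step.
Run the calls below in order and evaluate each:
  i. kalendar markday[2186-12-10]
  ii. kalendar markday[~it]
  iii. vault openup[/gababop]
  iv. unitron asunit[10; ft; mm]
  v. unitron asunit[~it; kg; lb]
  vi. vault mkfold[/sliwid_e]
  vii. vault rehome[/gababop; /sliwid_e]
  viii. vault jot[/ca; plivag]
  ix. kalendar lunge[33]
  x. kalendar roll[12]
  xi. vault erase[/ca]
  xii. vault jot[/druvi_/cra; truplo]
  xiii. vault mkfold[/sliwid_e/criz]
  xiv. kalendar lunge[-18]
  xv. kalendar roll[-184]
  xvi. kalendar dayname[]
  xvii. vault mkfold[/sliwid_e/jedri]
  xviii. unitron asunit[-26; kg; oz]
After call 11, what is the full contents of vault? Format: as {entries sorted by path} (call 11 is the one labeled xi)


I try kalendar markday on d='2186-12-10', — result: 2186-12-10.
I try kalendar markday on d='~it', which returns 2186-12-10.
Using vault openup on p='/gababop', which returns mobizo.
Now I run unitron asunit on v='10', u_from='ft', u_to='mm', and see 3048.
Using unitron asunit on v='~it', u_from='kg', u_to='lb', → 304800000000/45359237.
Using vault mkfold on p='/sliwid_e', and observe ok.
I call vault rehome on s='/gababop', d='/sliwid_e': ToolError: exists.
Then vault jot on p='/ca', c='plivag', giving created.
I try kalendar lunge on n='33', and observe 2189-09-10.
I use kalendar roll on n='12', and get 2189-09-22.
I try vault erase on p='/ca', giving ok.
Using vault jot on p='/druvi_/cra', c='truplo', and observe ToolError: no parent.
Next I call vault mkfold on p='/sliwid_e/criz', giving ok.
Next I call kalendar lunge on n='-18', giving 2188-03-22.
I invoke kalendar roll on n='-184', yielding 2187-09-20.
Invoking kalendar dayname(), giving Thursday.
Calling vault mkfold on p='/sliwid_e/jedri', and see ok.
Using unitron asunit on v='-26', u_from='kg', u_to='oz', yielding -41600000000/45359237.

Answer: {gababop=mobizo, sliwid_e/}


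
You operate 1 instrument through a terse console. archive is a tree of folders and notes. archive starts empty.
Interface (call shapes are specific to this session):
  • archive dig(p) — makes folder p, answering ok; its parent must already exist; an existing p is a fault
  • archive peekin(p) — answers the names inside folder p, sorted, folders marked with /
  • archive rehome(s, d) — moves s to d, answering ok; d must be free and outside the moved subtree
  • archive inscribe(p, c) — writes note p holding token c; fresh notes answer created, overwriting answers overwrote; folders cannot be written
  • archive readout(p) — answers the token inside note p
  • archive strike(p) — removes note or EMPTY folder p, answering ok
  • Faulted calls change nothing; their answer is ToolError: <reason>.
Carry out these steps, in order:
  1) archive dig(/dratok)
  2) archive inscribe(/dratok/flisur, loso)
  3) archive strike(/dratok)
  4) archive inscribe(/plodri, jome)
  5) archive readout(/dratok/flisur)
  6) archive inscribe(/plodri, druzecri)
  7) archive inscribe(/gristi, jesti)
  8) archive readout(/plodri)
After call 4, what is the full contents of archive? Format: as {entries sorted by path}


·→ archive dig(p='/dratok')
·← ok
·→ archive inscribe(p='/dratok/flisur', c='loso')
·← created
·→ archive strike(p='/dratok')
·← ToolError: not empty
·→ archive inscribe(p='/plodri', c='jome')
·← created
·→ archive readout(p='/dratok/flisur')
·← loso
·→ archive inscribe(p='/plodri', c='druzecri')
·← overwrote
·→ archive inscribe(p='/gristi', c='jesti')
·← created
·→ archive readout(p='/plodri')
·← druzecri

Answer: {dratok/, dratok/flisur=loso, plodri=jome}


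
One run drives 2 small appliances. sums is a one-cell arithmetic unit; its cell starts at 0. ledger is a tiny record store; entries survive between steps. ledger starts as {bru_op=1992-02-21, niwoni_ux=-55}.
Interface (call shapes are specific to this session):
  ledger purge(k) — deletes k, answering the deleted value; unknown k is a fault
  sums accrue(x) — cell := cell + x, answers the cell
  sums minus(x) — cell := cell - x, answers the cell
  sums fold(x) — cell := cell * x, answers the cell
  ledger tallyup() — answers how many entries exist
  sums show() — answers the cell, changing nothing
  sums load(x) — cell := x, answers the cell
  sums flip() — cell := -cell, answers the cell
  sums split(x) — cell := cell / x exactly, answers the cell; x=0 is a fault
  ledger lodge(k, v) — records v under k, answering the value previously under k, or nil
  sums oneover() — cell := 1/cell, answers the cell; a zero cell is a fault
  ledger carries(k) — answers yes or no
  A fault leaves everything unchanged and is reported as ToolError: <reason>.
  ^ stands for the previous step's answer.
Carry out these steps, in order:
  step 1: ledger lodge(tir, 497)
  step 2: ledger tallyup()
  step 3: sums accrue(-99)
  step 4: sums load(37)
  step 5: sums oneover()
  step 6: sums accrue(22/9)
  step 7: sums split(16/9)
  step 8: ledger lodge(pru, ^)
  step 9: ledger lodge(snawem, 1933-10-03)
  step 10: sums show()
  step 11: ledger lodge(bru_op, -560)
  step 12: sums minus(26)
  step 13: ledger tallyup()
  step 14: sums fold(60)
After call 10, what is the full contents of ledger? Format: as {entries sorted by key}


Answer: {bru_op=1992-02-21, niwoni_ux=-55, pru=823/592, snawem=1933-10-03, tir=497}

Derivation:
·→ ledger lodge(k=tir, v=497)
·← nil
·→ ledger tallyup()
·← 3
·→ sums accrue(x=-99)
·← -99
·→ sums load(x=37)
·← 37
·→ sums oneover()
·← 1/37
·→ sums accrue(x=22/9)
·← 823/333
·→ sums split(x=16/9)
·← 823/592
·→ ledger lodge(k=pru, v=^)
·← nil
·→ ledger lodge(k=snawem, v=1933-10-03)
·← nil
·→ sums show()
·← 823/592
·→ ledger lodge(k=bru_op, v=-560)
·← 1992-02-21
·→ sums minus(x=26)
·← -14569/592
·→ ledger tallyup()
·← 5
·→ sums fold(x=60)
·← -218535/148


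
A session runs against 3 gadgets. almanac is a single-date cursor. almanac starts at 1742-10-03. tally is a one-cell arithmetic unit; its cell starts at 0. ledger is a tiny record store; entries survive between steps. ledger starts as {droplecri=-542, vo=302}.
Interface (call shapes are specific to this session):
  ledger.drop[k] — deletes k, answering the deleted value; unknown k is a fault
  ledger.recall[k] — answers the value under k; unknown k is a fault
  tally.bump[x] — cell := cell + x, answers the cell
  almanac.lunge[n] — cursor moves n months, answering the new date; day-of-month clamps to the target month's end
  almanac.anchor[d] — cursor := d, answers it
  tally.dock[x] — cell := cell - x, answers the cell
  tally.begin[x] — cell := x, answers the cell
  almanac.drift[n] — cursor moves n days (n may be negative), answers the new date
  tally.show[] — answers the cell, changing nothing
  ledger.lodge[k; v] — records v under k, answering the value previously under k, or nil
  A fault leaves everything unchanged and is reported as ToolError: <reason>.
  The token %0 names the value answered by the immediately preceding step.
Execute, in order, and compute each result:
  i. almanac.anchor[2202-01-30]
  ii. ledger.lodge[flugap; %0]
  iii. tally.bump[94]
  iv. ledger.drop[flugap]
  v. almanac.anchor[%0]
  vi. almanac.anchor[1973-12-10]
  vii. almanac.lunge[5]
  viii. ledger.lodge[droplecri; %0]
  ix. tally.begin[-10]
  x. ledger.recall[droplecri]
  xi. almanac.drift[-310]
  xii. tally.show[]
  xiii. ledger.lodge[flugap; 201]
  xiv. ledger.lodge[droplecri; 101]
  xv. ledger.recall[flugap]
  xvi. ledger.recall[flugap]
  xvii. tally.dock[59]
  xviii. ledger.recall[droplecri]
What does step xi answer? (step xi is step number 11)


>>> anchor d: 2202-01-30
:: 2202-01-30
>>> lodge k: flugap v: %0
:: nil
>>> bump x: 94
:: 94
>>> drop k: flugap
:: 2202-01-30
>>> anchor d: %0
:: 2202-01-30
>>> anchor d: 1973-12-10
:: 1973-12-10
>>> lunge n: 5
:: 1974-05-10
>>> lodge k: droplecri v: %0
:: -542
>>> begin x: -10
:: -10
>>> recall k: droplecri
:: 1974-05-10
>>> drift n: -310
:: 1973-07-04
>>> show
:: -10
>>> lodge k: flugap v: 201
:: nil
>>> lodge k: droplecri v: 101
:: 1974-05-10
>>> recall k: flugap
:: 201
>>> recall k: flugap
:: 201
>>> dock x: 59
:: -69
>>> recall k: droplecri
:: 101

Answer: 1973-07-04


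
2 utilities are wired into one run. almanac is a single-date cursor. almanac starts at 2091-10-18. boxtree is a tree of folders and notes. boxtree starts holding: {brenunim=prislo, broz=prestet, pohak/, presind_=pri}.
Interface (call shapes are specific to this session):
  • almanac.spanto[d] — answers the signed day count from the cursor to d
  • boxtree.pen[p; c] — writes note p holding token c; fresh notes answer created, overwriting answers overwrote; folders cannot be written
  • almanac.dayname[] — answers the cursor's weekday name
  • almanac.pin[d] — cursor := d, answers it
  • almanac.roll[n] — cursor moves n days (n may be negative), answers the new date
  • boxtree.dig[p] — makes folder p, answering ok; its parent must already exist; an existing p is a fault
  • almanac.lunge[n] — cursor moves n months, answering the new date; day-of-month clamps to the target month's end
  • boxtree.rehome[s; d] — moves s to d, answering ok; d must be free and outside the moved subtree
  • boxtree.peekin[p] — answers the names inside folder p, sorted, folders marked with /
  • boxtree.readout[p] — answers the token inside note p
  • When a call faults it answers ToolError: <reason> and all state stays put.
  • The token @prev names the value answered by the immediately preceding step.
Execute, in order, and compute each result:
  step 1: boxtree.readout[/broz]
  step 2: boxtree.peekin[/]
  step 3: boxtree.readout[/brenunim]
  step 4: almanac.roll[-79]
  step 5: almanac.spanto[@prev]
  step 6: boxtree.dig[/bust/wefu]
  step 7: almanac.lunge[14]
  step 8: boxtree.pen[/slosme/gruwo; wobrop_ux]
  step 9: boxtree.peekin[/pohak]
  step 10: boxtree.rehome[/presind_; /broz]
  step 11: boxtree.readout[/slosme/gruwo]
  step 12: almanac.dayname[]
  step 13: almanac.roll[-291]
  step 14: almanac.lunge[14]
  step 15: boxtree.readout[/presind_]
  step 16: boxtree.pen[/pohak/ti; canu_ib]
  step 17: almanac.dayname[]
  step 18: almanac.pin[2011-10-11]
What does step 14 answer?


Answer: 2093-02-14

Derivation:
>> boxtree.readout(p→/broz)
<< prestet
>> boxtree.peekin(p→/)
<< [brenunim, broz, pohak/, presind_]
>> boxtree.readout(p→/brenunim)
<< prislo
>> almanac.roll(n→-79)
<< 2091-07-31
>> almanac.spanto(d→@prev)
<< 0
>> boxtree.dig(p→/bust/wefu)
<< ToolError: no parent
>> almanac.lunge(n→14)
<< 2092-09-30
>> boxtree.pen(p→/slosme/gruwo, c→wobrop_ux)
<< ToolError: no parent
>> boxtree.peekin(p→/pohak)
<< []
>> boxtree.rehome(s→/presind_, d→/broz)
<< ToolError: exists
>> boxtree.readout(p→/slosme/gruwo)
<< ToolError: not found
>> almanac.dayname()
<< Tuesday
>> almanac.roll(n→-291)
<< 2091-12-14
>> almanac.lunge(n→14)
<< 2093-02-14
>> boxtree.readout(p→/presind_)
<< pri
>> boxtree.pen(p→/pohak/ti, c→canu_ib)
<< created
>> almanac.dayname()
<< Saturday
>> almanac.pin(d→2011-10-11)
<< 2011-10-11


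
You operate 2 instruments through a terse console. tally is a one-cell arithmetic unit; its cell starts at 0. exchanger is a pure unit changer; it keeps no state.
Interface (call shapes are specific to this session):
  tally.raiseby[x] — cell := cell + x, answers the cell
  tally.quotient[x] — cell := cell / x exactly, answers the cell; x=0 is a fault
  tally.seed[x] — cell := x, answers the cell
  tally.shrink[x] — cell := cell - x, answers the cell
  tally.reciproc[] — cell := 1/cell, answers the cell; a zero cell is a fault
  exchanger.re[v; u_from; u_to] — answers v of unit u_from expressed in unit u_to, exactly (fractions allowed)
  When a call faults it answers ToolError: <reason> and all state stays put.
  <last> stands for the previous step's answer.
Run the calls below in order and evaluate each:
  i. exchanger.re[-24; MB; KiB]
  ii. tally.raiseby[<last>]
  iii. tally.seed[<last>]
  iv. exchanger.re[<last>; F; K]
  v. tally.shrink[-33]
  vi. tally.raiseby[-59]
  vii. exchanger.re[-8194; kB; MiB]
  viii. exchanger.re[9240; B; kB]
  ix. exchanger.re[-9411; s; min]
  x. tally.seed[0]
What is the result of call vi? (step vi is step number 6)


Using exchanger.re passing -24, MB, KiB, giving -46875/2.
Calling tally.raiseby passing <last>, and get -46875/2.
Using tally.seed passing <last>, which returns -46875/2.
I try exchanger.re passing <last>, F, K, and get -2297783/180.
Next I call tally.shrink passing -33, and get -46809/2.
Then tally.raiseby passing -59, and get -46927/2.
Now I run exchanger.re passing -8194, kB, MiB, and observe -512125/65536.
I invoke exchanger.re passing 9240, B, kB, and get 231/25.
I try exchanger.re passing -9411, s, min, yielding -3137/20.
I use tally.seed passing 0, and get 0.

Answer: -46927/2
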